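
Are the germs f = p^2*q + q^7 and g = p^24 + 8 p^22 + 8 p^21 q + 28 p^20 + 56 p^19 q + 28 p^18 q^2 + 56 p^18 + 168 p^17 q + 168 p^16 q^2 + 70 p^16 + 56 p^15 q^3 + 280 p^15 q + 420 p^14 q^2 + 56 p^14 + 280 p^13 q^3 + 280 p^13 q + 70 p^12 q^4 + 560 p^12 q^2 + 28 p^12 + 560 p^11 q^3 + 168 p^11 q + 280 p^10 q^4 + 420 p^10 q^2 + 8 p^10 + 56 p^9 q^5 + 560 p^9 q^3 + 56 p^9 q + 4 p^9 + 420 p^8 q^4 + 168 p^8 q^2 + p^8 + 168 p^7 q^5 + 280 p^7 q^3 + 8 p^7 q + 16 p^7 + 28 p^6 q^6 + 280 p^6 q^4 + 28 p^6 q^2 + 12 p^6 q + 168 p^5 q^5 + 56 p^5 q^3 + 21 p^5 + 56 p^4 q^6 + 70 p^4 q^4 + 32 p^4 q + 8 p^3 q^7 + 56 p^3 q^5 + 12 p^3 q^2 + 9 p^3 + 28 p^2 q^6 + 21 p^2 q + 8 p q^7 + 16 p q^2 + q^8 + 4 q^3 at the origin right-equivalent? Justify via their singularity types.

No.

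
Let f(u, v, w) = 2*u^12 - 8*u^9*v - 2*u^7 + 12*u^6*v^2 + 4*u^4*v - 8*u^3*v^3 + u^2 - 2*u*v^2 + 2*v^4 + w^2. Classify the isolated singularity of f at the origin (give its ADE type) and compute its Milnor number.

Type A_3, Milnor number mu = 3.

The Hessian of f at 0 has rank 2. Corank 1: A-series; mu = 3 gives A_3.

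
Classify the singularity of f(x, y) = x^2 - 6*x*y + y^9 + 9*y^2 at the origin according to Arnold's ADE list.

A_{8}

The Hessian of f at 0 has rank 1. Corank 1: A-series; mu = 8 gives A_8.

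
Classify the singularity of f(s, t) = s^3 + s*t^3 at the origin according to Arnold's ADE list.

E_{7}

The Hessian of f at 0 is [[0, 0], [0, 0]] with rank 0, so corank 2. A Groebner basis of the Jacobian ideal J(f) in C{s,t} is {s^3, s*t^2, 3*s^2 + t^3}; counting standard monomials gives mu = 7. Corank 2; j^3 = s^3 is a perfect cube, so E-series; the 4-jet and mu = 7 give E_7.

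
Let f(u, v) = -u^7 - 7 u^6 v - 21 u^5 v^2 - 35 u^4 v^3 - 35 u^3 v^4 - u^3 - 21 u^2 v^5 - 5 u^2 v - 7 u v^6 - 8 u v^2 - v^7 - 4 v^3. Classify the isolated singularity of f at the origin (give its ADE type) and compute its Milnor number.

The Hessian of f at 0 is [[0, 0], [0, 0]] with rank 0, so corank 2. A Groebner basis of the Jacobian ideal J(f) in C{u,v} is {u*v/7 + v^6 + 2*v^2/7, u*v^2 + 2*v^3, u^2 + 3*u*v + 2*v^2}; counting standard monomials gives mu = 8. Corank 2; j^3 = -(u + v)*(u + 2*v)^2 has shape L^2 M (L != M), so D-series; mu = 8 gives D_8.

Type D8, Milnor number mu = 8.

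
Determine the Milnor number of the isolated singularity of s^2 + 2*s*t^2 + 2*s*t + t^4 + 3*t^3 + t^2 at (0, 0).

2

The Hessian of f at 0 has rank 1. Corank 1: A-series; mu = 2 gives A_2.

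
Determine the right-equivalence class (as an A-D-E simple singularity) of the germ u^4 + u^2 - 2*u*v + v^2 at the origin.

A_{3}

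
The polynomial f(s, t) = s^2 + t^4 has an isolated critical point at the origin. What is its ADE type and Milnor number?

Type A_3, Milnor number mu = 3.

The Hessian of f at 0 has rank 1. Corank 1: A-series; mu = 3 gives A_3.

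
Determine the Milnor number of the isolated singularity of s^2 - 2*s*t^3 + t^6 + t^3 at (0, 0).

The Hessian of f at 0 has rank 1. Corank 1: A-series; mu = 2 gives A_2.

2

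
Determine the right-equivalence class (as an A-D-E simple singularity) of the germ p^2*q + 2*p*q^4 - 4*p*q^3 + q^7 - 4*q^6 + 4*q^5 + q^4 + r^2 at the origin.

D_5

The Hessian of f at 0 has rank 1. Corank 2; j^3 = p^2*q has shape L^2 M (L != M), so D-series; mu = 5 gives D_5.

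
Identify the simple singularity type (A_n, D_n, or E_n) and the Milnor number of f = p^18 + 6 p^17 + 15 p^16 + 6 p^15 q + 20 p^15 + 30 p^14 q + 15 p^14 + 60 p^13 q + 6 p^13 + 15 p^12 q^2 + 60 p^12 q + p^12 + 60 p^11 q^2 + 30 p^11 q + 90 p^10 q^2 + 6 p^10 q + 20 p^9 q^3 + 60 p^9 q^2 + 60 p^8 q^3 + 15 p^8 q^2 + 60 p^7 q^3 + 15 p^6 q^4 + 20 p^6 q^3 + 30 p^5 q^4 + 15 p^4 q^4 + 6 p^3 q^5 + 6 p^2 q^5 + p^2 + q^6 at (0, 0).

Type A_5, Milnor number mu = 5.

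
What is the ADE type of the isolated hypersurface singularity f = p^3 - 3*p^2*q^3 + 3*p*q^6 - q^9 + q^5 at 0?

The Hessian of f at 0 has rank 0. Corank 2; j^3 = p^3 is a perfect cube, so E-series; the 5-jet and mu = 8 give E_8.

E_8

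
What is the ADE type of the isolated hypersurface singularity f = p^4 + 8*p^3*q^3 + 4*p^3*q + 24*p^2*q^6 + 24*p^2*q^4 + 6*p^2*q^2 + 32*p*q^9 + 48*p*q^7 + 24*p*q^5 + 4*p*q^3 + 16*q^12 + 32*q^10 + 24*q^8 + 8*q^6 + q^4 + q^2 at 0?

The Hessian of f at 0 has rank 1. Corank 1: A-series; mu = 3 gives A_3.

A3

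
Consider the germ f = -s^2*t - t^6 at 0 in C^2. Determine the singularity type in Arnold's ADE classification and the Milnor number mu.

Type D7, Milnor number mu = 7.

The Hessian of f at 0 has rank 0. Corank 2; j^3 = -s^2*t has shape L^2 M (L != M), so D-series; mu = 7 gives D_7.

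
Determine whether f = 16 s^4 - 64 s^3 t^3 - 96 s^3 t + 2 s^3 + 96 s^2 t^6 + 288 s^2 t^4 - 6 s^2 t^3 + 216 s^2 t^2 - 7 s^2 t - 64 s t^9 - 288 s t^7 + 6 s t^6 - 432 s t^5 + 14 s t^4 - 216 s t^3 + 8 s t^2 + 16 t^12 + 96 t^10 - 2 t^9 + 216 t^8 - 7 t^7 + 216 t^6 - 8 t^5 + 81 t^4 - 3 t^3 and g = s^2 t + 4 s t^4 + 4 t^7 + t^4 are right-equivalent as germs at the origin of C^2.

Yes.

The Hessian of f at 0 has rank 0. Corank 2; j^3 = (s - t)^2*(2*s - 3*t) has shape L^2 M (L != M), so D-series; mu = 5 gives D_5. The Hessian of g at 0 has rank 0. Corank 2; j^3 = s^2*t has shape L^2 M (L != M), so D-series; mu = 5 gives D_5. Both have type D_5, hence right-equivalent.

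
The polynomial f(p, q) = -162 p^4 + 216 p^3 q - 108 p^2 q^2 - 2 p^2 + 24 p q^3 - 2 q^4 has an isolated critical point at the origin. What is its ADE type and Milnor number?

Type A_{3}, Milnor number mu = 3.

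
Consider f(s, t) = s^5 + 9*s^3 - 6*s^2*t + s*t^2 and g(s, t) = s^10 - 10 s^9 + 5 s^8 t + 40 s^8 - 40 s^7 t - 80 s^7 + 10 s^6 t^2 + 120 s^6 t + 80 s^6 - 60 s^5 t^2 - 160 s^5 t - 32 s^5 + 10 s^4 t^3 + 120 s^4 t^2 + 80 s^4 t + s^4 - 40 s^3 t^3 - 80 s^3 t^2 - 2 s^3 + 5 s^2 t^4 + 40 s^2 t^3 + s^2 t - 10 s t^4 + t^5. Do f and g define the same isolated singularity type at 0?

Yes.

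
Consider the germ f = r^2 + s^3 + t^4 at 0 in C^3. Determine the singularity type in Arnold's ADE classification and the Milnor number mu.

Type E6, Milnor number mu = 6.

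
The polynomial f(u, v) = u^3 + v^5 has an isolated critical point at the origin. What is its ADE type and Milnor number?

The Hessian of f at 0 is [[0, 0], [0, 0]] with rank 0, so corank 2. A Groebner basis of the Jacobian ideal J(f) in C{u,v} is {v^4, u^2}; counting standard monomials gives mu = 8. Corank 2; j^3 = u^3 is a perfect cube, so E-series; the 5-jet and mu = 8 give E_8.

Type E_{8}, Milnor number mu = 8.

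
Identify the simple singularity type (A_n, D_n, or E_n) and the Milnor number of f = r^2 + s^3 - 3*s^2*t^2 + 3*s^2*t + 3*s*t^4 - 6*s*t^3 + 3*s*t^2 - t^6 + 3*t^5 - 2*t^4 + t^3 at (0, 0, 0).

The Hessian of f at 0 is [[0, 0, 0], [0, 0, 0], [0, 0, 2]] with rank 1, so corank 2. A Groebner basis of the Jacobian ideal J(f) in C{s,t,r} is {s^3 - 3*s^2/2 - 3*s*t - 3*t^2/2, s^2*t + s^2 + 2*s*t + t^2, -s^2/2 + s*t^2 - s*t - t^2/2, t^3, r}; counting standard monomials gives mu = 6. Corank 2; j^3 = (s + t)^3 is a perfect cube, so E-series; the 4-jet and mu = 6 give E_6.

Type E_6, Milnor number mu = 6.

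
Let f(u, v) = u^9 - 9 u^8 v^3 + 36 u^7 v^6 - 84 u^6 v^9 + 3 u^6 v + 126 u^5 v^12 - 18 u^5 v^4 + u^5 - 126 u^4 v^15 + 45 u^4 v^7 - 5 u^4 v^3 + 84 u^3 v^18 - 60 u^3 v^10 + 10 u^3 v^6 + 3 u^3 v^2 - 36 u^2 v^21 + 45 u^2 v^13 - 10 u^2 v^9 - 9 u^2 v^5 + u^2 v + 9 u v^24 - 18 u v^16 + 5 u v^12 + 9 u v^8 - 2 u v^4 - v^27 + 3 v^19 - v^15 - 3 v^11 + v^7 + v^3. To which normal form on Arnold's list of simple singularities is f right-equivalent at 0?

D4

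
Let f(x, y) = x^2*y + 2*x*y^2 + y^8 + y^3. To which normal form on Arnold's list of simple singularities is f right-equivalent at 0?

D_{9}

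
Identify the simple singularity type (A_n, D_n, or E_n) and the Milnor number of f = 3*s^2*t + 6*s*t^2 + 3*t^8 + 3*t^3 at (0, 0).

The Hessian of f at 0 has rank 0. Corank 2; j^3 = 3*t*(s + t)^2 has shape L^2 M (L != M), so D-series; mu = 9 gives D_9.

Type D9, Milnor number mu = 9.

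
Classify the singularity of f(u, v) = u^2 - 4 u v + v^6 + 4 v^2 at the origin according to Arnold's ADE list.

A_{5}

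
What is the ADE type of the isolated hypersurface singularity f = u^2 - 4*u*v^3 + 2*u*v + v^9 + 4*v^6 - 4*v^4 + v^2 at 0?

A_8

The Hessian of f at 0 has rank 1. Corank 1: A-series; mu = 8 gives A_8.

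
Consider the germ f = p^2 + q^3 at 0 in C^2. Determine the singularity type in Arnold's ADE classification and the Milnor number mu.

The Hessian of f at 0 is [[2, 0], [0, 0]] with rank 1, so corank 1. A Groebner basis of the Jacobian ideal J(f) in C{p,q} is {q^2, p}; counting standard monomials gives mu = 2. Corank 1: A-series; mu = 2 gives A_2.

Type A_2, Milnor number mu = 2.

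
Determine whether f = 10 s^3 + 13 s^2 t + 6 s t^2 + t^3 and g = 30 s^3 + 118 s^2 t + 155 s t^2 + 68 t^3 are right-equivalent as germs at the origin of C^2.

Yes.

The Hessian of f at 0 has rank 0. Corank 2; j^3 = (2*s + t)*(5*s^2 + 4*s*t + t^2) splits into three distinct lines over C (the quadratic factor has nonzero discriminant), so D_4. The Hessian of g at 0 has rank 0. Corank 2; j^3 = (3*s + 4*t)*(10*s^2 + 26*s*t + 17*t^2) splits into three distinct lines over C (the quadratic factor has nonzero discriminant), so D_4. Both have type D_4, hence right-equivalent.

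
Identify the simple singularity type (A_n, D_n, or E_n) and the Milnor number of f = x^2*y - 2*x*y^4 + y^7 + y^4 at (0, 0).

The Hessian of f at 0 has rank 0. Corank 2; j^3 = x^2*y has shape L^2 M (L != M), so D-series; mu = 5 gives D_5.

Type D_{5}, Milnor number mu = 5.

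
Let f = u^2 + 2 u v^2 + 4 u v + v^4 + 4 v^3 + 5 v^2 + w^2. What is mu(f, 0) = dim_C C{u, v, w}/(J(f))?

1

The Hessian of f at 0 is [[2, 4, 0], [4, 10, 0], [0, 0, 2]] with rank 3, so corank 0. A Groebner basis of the Jacobian ideal J(f) in C{u,v,w} is {u, v, w}; counting standard monomials gives mu = 1. Corank 0: nondegenerate Morse point, so A_1.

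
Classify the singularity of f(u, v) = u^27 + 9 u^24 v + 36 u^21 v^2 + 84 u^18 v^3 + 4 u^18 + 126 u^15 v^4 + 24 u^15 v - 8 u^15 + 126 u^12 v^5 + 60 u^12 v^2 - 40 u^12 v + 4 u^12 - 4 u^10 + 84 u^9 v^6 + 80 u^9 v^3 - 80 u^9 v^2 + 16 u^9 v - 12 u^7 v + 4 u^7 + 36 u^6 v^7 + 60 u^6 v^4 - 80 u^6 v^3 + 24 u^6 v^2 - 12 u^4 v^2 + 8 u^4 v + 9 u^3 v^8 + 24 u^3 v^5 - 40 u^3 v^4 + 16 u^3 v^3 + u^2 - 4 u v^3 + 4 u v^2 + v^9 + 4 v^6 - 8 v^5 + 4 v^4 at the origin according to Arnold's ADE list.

A8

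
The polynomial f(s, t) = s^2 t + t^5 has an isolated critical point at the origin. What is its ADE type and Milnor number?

Type D6, Milnor number mu = 6.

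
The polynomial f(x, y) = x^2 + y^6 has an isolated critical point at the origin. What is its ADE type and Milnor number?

Type A_5, Milnor number mu = 5.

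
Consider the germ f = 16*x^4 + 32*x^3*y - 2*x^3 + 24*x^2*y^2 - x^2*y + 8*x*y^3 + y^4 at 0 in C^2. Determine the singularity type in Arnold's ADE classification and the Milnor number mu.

Type D5, Milnor number mu = 5.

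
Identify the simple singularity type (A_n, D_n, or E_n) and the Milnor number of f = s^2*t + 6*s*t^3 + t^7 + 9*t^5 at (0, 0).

Type D_{8}, Milnor number mu = 8.

The Hessian of f at 0 is [[0, 0], [0, 0]] with rank 0, so corank 2. A Groebner basis of the Jacobian ideal J(f) in C{s,t} is {s^2*t^2 + 9*s^2/7 + 27*s*t^2/7, s^3 - 27*s^2/7 - 81*s*t^2/7, s*t/3 + t^3}; counting standard monomials gives mu = 8. Corank 2; j^3 = s^2*t has shape L^2 M (L != M), so D-series; mu = 8 gives D_8.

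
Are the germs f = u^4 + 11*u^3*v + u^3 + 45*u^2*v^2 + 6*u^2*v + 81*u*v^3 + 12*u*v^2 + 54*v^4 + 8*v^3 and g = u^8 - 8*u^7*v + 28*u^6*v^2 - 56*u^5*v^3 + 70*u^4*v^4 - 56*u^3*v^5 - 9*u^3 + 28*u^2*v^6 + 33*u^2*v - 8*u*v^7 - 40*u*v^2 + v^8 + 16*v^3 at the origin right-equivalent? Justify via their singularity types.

The Hessian of f at 0 has rank 0. Corank 2; j^3 = (u + 2*v)^3 is a perfect cube, so E-series; the 4-jet and mu = 7 give E_7. The Hessian of g at 0 has rank 0. Corank 2; j^3 = -(u - v)*(3*u - 4*v)^2 has shape L^2 M (L != M), so D-series; mu = 9 gives D_9. f is E_7 but g is D_9, hence not right-equivalent.

No.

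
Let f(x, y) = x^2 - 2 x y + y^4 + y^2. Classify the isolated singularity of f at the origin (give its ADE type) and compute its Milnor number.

The Hessian of f at 0 has rank 1. Corank 1: A-series; mu = 3 gives A_3.

Type A_{3}, Milnor number mu = 3.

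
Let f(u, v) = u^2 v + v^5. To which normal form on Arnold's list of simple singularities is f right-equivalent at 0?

D_6

The Hessian of f at 0 is [[0, 0], [0, 0]] with rank 0, so corank 2. A Groebner basis of the Jacobian ideal J(f) in C{u,v} is {u^2/5 + v^4, u^3, u*v}; counting standard monomials gives mu = 6. Corank 2; j^3 = u^2*v has shape L^2 M (L != M), so D-series; mu = 6 gives D_6.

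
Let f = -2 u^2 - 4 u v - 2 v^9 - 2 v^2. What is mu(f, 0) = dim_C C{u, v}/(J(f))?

8

The Hessian of f at 0 has rank 1. Corank 1: A-series; mu = 8 gives A_8.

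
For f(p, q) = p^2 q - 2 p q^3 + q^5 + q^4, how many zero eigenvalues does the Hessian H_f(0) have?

The Hessian at 0 is [[0, 0], [0, 0]] of rank 0; hence corank 2.

2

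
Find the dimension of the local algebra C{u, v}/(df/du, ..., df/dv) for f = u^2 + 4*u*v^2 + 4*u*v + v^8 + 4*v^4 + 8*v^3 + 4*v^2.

The Hessian of f at 0 has rank 1. Corank 1: A-series; mu = 7 gives A_7.

7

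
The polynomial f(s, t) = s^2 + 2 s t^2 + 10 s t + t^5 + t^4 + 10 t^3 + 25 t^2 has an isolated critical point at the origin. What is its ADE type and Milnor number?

Type A_4, Milnor number mu = 4.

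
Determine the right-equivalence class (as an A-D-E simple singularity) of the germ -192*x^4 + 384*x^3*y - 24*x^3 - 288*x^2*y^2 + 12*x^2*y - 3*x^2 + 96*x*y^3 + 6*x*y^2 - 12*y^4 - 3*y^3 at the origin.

The Hessian of f at 0 has rank 1. Corank 1: A-series; mu = 2 gives A_2.

A_{2}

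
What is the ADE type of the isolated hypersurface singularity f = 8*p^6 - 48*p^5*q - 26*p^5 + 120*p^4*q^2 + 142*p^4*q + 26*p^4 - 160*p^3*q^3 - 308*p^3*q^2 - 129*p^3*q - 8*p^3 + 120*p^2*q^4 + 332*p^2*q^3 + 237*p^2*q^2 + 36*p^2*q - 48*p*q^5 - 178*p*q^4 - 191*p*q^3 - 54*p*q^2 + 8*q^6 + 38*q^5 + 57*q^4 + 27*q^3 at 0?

E_{7}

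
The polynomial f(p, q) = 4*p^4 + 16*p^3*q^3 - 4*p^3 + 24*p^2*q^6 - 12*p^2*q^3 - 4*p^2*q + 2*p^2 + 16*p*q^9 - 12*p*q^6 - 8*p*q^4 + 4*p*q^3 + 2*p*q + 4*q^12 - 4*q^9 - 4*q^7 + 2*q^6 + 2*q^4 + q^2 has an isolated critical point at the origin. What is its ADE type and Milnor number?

Type A_1, Milnor number mu = 1.

The Hessian of f at 0 has rank 2. Corank 0: nondegenerate Morse point, so A_1.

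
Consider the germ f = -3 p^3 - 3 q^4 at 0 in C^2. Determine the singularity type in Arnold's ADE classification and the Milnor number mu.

The Hessian of f at 0 has rank 0. Corank 2; j^3 = -3*p^3 is a perfect cube, so E-series; the 4-jet and mu = 6 give E_6.

Type E6, Milnor number mu = 6.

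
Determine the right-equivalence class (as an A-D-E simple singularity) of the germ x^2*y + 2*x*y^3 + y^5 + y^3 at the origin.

The Hessian of f at 0 has rank 0. Corank 2; j^3 = y*(x^2 + y^2) splits into three distinct lines over C (the quadratic factor has nonzero discriminant), so D_4.

D_{4}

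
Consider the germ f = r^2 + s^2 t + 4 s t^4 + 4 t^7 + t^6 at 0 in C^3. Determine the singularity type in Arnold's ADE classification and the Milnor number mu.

Type D_7, Milnor number mu = 7.

The Hessian of f at 0 is [[0, 0, 0], [0, 0, 0], [0, 0, 2]] with rank 1, so corank 2. A Groebner basis of the Jacobian ideal J(f) in C{s,t,r} is {s*t/2 + t^4, s^3, s^2*t, -s^2/3 + s*t^2, r}; counting standard monomials gives mu = 7. Corank 2; j^3 = s^2*t has shape L^2 M (L != M), so D-series; mu = 7 gives D_7.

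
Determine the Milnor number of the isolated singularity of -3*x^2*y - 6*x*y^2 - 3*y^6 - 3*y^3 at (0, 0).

The Hessian of f at 0 is [[0, 0], [0, 0]] with rank 0, so corank 2. A Groebner basis of the Jacobian ideal J(f) in C{x,y} is {x^2/6 + y^5 - y^2/6, x^3 + y^3, x*y + y^2}; counting standard monomials gives mu = 7. Corank 2; j^3 = -3*y*(x + y)^2 has shape L^2 M (L != M), so D-series; mu = 7 gives D_7.

7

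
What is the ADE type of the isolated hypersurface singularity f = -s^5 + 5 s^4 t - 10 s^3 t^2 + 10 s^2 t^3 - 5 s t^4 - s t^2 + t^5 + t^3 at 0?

The Hessian of f at 0 has rank 0. Corank 2; j^3 = -t^2*(s - t) has shape L^2 M (L != M), so D-series; mu = 6 gives D_6.

D6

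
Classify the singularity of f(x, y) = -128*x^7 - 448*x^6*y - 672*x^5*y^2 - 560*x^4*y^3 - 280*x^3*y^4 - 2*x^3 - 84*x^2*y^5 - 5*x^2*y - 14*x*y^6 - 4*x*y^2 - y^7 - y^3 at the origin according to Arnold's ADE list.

D8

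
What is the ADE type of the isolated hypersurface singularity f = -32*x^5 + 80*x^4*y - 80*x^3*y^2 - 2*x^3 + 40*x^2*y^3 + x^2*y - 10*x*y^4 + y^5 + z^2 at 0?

D6

The Hessian of f at 0 has rank 1. Corank 2; j^3 = -x^2*(2*x - y) has shape L^2 M (L != M), so D-series; mu = 6 gives D_6.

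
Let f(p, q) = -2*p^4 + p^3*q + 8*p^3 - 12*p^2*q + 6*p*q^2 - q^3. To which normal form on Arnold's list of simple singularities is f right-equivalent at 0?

E_{7}

The Hessian of f at 0 has rank 0. Corank 2; j^3 = (2*p - q)^3 is a perfect cube, so E-series; the 4-jet and mu = 7 give E_7.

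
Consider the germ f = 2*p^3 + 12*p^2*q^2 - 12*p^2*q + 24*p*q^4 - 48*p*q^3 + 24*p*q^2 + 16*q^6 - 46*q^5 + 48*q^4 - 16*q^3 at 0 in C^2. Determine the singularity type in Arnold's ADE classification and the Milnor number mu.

Type E_8, Milnor number mu = 8.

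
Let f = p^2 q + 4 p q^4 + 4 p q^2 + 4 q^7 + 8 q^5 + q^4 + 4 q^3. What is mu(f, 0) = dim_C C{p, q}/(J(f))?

5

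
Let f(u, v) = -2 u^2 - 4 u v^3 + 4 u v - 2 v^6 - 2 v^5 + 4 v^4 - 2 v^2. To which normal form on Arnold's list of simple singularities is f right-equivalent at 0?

A_{4}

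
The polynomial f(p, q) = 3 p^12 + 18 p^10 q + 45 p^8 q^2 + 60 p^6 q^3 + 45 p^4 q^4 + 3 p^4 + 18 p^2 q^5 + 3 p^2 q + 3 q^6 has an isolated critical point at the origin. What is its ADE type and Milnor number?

Type D_7, Milnor number mu = 7.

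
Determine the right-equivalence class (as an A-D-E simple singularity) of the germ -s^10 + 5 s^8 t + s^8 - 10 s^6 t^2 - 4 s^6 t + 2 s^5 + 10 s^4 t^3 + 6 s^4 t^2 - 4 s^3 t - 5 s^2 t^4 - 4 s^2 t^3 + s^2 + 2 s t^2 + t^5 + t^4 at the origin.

The Hessian of f at 0 is [[2, 0], [0, 0]] with rank 1, so corank 1. A Groebner basis of the Jacobian ideal J(f) in C{s,t} is {s^2, s + t^2}; counting standard monomials gives mu = 4. Corank 1: A-series; mu = 4 gives A_4.

A_4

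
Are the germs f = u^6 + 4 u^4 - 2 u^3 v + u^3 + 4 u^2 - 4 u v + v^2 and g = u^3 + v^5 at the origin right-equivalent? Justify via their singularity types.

The Hessian of f at 0 has rank 1. Corank 1: A-series; mu = 2 gives A_2. The Hessian of g at 0 has rank 0. Corank 2; j^3 = u^3 is a perfect cube, so E-series; the 5-jet and mu = 8 give E_8. f is A_2 but g is E_8, hence not right-equivalent.

No.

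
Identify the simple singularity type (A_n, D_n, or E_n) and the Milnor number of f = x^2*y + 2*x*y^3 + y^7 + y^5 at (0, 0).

The Hessian of f at 0 is [[0, 0], [0, 0]] with rank 0, so corank 2. A Groebner basis of the Jacobian ideal J(f) in C{x,y} is {x^2*y^2 + x^2/7 + x*y^2/7, x^3 - x^2/7 - x*y^2/7, x*y + y^3}; counting standard monomials gives mu = 8. Corank 2; j^3 = x^2*y has shape L^2 M (L != M), so D-series; mu = 8 gives D_8.

Type D_{8}, Milnor number mu = 8.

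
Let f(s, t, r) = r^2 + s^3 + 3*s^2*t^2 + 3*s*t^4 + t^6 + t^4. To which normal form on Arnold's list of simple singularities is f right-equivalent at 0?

The Hessian of f at 0 is [[0, 0, 0], [0, 0, 0], [0, 0, 2]] with rank 1, so corank 2. A Groebner basis of the Jacobian ideal J(f) in C{s,t,r} is {s^3, s^2*t, s^2/2 + s*t^2, t^3, r}; counting standard monomials gives mu = 6. Corank 2; j^3 = s^3 is a perfect cube, so E-series; the 4-jet and mu = 6 give E_6.

E_{6}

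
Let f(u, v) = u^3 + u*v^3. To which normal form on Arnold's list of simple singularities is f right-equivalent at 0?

E_{7}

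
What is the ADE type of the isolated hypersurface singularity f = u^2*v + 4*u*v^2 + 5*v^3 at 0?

D_{4}

The Hessian of f at 0 has rank 0. Corank 2; j^3 = v*(u^2 + 4*u*v + 5*v^2) splits into three distinct lines over C (the quadratic factor has nonzero discriminant), so D_4.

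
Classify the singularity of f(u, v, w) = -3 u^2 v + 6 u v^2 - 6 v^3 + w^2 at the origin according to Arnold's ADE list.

D_4

The Hessian of f at 0 is [[0, 0, 0], [0, 0, 0], [0, 0, 2]] with rank 1, so corank 2. A Groebner basis of the Jacobian ideal J(f) in C{u,v,w} is {v^3, u^2 + 2*v^2, u*v - v^2, w}; counting standard monomials gives mu = 4. Corank 2; j^3 = -3*v*(u^2 - 2*u*v + 2*v^2) splits into three distinct lines over C (the quadratic factor has nonzero discriminant), so D_4.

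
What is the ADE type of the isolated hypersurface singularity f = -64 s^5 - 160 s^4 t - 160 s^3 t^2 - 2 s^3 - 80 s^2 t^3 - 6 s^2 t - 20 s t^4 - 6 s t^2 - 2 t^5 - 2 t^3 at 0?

E_{8}

The Hessian of f at 0 has rank 0. Corank 2; j^3 = -2*(s + t)^3 is a perfect cube, so E-series; the 5-jet and mu = 8 give E_8.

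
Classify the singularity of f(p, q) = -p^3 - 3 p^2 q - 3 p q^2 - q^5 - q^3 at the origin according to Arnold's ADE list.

The Hessian of f at 0 has rank 0. Corank 2; j^3 = -(p + q)^3 is a perfect cube, so E-series; the 5-jet and mu = 8 give E_8.

E_8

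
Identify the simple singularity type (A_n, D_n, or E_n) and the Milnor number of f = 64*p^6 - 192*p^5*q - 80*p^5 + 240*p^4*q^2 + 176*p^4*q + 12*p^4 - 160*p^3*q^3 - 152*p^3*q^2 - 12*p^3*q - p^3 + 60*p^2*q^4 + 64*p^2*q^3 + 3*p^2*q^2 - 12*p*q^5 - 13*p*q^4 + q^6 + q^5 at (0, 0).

The Hessian of f at 0 is [[0, 0], [0, 0]] with rank 0, so corank 2. A Groebner basis of the Jacobian ideal J(f) in C{p,q} is {p^2/16 + p*q^3 - p*q^2/8, p^2/2 - p*q^2 + q^4, p^3, p^2*q + p^2/8 - p*q^2/4}; counting standard monomials gives mu = 8. Corank 2; j^3 = -p^3 is a perfect cube, so E-series; the 5-jet and mu = 8 give E_8.

Type E_8, Milnor number mu = 8.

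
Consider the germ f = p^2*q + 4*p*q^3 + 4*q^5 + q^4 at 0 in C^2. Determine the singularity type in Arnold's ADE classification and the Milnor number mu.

Type D_5, Milnor number mu = 5.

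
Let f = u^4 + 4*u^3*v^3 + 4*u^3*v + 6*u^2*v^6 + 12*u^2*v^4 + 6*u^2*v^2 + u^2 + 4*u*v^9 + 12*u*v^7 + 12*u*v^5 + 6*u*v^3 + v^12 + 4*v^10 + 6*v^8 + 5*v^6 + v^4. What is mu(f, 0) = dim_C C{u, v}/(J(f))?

The Hessian of f at 0 has rank 1. Corank 1: A-series; mu = 3 gives A_3.

3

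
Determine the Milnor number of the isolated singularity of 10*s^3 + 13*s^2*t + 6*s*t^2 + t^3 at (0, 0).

The Hessian of f at 0 is [[0, 0], [0, 0]] with rank 0, so corank 2. A Groebner basis of the Jacobian ideal J(f) in C{s,t} is {t^3, s^2 - 3*t^2/11, s*t + 6*t^2/11}; counting standard monomials gives mu = 4. Corank 2; j^3 = (2*s + t)*(5*s^2 + 4*s*t + t^2) splits into three distinct lines over C (the quadratic factor has nonzero discriminant), so D_4.

4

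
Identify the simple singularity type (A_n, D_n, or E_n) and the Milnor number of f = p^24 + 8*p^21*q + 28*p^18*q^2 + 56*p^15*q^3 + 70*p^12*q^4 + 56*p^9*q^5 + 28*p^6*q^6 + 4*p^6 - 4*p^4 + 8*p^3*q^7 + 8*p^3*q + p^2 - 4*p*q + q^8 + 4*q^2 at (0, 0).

The Hessian of f at 0 is [[2, -4], [-4, 8]] with rank 1, so corank 1. A Groebner basis of the Jacobian ideal J(f) in C{p,q} is {3*p^2/32 - 7*p*q/16 + q^4 + q^2/2, p^3 - p/2 + q, p^2*q - p/6 - 4*q^3/3 + q/3, p*q^2 - p/24 - 4*q^3/3 + q/12}; counting standard monomials gives mu = 7. Corank 1: A-series; mu = 7 gives A_7.

Type A_{7}, Milnor number mu = 7.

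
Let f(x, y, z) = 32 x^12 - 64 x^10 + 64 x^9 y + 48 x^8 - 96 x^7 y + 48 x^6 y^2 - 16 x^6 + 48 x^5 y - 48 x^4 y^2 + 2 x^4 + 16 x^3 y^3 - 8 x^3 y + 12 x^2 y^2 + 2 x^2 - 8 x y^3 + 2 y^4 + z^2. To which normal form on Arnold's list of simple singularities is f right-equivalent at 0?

The Hessian of f at 0 is [[4, 0, 0], [0, 0, 0], [0, 0, 2]] with rank 2, so corank 1. A Groebner basis of the Jacobian ideal J(f) in C{x,y,z} is {y^3, x, z}; counting standard monomials gives mu = 3. Corank 1: A-series; mu = 3 gives A_3.

A_{3}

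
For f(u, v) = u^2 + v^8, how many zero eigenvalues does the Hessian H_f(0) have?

Hessian at 0 has rank 1.

1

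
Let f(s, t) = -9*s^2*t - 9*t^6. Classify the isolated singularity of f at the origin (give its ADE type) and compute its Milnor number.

The Hessian of f at 0 is [[0, 0], [0, 0]] with rank 0, so corank 2. A Groebner basis of the Jacobian ideal J(f) in C{s,t} is {s^2/6 + t^5, s^3, s*t}; counting standard monomials gives mu = 7. Corank 2; j^3 = -9*s^2*t has shape L^2 M (L != M), so D-series; mu = 7 gives D_7.

Type D_{7}, Milnor number mu = 7.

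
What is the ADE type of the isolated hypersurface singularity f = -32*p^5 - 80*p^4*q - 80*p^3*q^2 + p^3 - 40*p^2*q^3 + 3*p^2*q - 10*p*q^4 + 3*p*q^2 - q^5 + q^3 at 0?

The Hessian of f at 0 is [[0, 0], [0, 0]] with rank 0, so corank 2. A Groebner basis of the Jacobian ideal J(f) in C{p,q} is {q^5, p*q^3 + 7*q^4/8, p^2 + 2*p*q + q^2}; counting standard monomials gives mu = 8. Corank 2; j^3 = (p + q)^3 is a perfect cube, so E-series; the 5-jet and mu = 8 give E_8.

E_8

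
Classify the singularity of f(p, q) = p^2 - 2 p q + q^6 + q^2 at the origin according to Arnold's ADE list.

The Hessian of f at 0 has rank 1. Corank 1: A-series; mu = 5 gives A_5.

A_{5}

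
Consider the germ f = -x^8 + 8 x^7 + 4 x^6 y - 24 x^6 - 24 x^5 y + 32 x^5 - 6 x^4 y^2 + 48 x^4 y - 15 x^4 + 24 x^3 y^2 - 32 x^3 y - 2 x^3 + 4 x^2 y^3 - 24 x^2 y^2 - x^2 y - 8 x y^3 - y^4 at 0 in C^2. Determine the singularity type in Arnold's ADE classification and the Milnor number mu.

The Hessian of f at 0 has rank 0. Corank 2; j^3 = -x^2*(2*x + y) has shape L^2 M (L != M), so D-series; mu = 5 gives D_5.

Type D_{5}, Milnor number mu = 5.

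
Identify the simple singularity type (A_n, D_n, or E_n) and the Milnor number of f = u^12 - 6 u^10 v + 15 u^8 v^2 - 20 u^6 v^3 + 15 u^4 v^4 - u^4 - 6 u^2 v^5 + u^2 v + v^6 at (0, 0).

The Hessian of f at 0 has rank 0. Corank 2; j^3 = u^2*v has shape L^2 M (L != M), so D-series; mu = 7 gives D_7.

Type D_7, Milnor number mu = 7.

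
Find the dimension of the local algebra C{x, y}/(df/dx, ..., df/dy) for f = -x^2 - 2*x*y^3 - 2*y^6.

The Hessian of f at 0 is [[-2, 0], [0, 0]] with rank 1, so corank 1. A Groebner basis of the Jacobian ideal J(f) in C{x,y} is {x*y^2, x + y^3, x^2}; counting standard monomials gives mu = 5. Corank 1: A-series; mu = 5 gives A_5.

5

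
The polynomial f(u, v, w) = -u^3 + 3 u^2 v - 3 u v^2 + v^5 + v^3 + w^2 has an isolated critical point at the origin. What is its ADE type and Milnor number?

Type E_{8}, Milnor number mu = 8.

The Hessian of f at 0 has rank 1. Corank 2; j^3 = -(u - v)^3 is a perfect cube, so E-series; the 5-jet and mu = 8 give E_8.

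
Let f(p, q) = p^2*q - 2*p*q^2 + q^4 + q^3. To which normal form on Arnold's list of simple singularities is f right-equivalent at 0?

The Hessian of f at 0 has rank 0. Corank 2; j^3 = q*(p - q)^2 has shape L^2 M (L != M), so D-series; mu = 5 gives D_5.

D5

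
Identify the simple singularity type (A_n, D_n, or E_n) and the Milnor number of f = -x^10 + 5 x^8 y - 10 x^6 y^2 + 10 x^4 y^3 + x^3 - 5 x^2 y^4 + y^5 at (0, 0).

Type E8, Milnor number mu = 8.

The Hessian of f at 0 has rank 0. Corank 2; j^3 = x^3 is a perfect cube, so E-series; the 5-jet and mu = 8 give E_8.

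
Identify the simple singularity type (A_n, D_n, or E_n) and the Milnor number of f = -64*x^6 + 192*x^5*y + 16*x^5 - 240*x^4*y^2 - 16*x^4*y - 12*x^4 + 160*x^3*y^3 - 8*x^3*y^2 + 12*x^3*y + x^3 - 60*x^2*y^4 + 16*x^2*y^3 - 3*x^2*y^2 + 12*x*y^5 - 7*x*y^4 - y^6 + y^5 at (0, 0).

The Hessian of f at 0 has rank 0. Corank 2; j^3 = x^3 is a perfect cube, so E-series; the 5-jet and mu = 8 give E_8.

Type E_8, Milnor number mu = 8.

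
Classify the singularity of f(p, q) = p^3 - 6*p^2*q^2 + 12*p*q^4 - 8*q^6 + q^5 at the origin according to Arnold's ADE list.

The Hessian of f at 0 has rank 0. Corank 2; j^3 = p^3 is a perfect cube, so E-series; the 5-jet and mu = 8 give E_8.

E_{8}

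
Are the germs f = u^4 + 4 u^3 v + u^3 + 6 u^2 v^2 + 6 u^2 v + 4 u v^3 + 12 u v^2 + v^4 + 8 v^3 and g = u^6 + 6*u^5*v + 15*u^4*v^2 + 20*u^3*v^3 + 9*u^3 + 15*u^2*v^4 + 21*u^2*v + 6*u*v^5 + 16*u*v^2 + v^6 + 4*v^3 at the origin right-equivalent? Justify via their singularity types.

No.

The Hessian of f at 0 has rank 0. Corank 2; j^3 = (u + 2*v)^3 is a perfect cube, so E-series; the 4-jet and mu = 6 give E_6. The Hessian of g at 0 has rank 0. Corank 2; j^3 = (u + v)*(3*u + 2*v)^2 has shape L^2 M (L != M), so D-series; mu = 7 gives D_7. f is E_6 but g is D_7, hence not right-equivalent.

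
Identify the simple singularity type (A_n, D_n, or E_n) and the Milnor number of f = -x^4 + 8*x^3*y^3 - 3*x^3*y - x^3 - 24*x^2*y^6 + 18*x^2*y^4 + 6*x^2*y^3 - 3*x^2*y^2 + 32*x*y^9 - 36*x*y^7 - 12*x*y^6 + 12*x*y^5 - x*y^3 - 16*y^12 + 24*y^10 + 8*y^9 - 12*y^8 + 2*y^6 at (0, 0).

The Hessian of f at 0 is [[0, 0], [0, 0]] with rank 0, so corank 2. A Groebner basis of the Jacobian ideal J(f) in C{x,y} is {3*x^2 + y^4 + y^3, x^3, x^2*y - x^2 - y^3/3, 2*x^2 + x*y^2 + 2*y^3/3}; counting standard monomials gives mu = 7. Corank 2; j^3 = -x^3 is a perfect cube, so E-series; the 4-jet and mu = 7 give E_7.

Type E_{7}, Milnor number mu = 7.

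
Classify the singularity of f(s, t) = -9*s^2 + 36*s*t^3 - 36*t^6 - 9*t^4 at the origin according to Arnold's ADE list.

The Hessian of f at 0 is [[-18, 0], [0, 0]] with rank 1, so corank 1. A Groebner basis of the Jacobian ideal J(f) in C{s,t} is {t^3, s}; counting standard monomials gives mu = 3. Corank 1: A-series; mu = 3 gives A_3.

A_{3}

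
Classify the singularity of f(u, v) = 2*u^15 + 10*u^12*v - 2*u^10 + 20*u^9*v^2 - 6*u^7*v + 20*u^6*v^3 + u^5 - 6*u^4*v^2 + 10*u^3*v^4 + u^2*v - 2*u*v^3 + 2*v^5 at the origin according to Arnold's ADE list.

D_{6}

The Hessian of f at 0 is [[0, 0], [0, 0]] with rank 0, so corank 2. A Groebner basis of the Jacobian ideal J(f) in C{u,v} is {u^3, u^2*v, u^2/4 + u*v^2, -u*v + v^3}; counting standard monomials gives mu = 6. Corank 2; j^3 = u^2*v has shape L^2 M (L != M), so D-series; mu = 6 gives D_6.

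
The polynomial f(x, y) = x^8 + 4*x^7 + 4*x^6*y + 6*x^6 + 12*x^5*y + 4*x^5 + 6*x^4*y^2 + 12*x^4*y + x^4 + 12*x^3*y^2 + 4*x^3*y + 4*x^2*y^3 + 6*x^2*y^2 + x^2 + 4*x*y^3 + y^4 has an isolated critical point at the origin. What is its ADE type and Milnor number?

Type A_3, Milnor number mu = 3.

The Hessian of f at 0 has rank 1. Corank 1: A-series; mu = 3 gives A_3.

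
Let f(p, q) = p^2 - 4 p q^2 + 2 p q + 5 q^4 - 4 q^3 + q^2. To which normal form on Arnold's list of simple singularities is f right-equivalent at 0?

A3

The Hessian of f at 0 has rank 1. Corank 1: A-series; mu = 3 gives A_3.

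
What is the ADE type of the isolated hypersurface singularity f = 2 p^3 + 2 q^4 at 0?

The Hessian of f at 0 has rank 0. Corank 2; j^3 = 2*p^3 is a perfect cube, so E-series; the 4-jet and mu = 6 give E_6.

E_6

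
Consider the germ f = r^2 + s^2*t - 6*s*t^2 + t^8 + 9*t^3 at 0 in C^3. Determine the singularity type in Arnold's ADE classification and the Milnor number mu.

Type D_{9}, Milnor number mu = 9.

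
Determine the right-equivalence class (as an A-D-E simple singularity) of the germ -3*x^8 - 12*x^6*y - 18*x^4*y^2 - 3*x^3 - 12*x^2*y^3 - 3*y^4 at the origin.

E6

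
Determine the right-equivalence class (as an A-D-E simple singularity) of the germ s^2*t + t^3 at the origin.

D4

The Hessian of f at 0 has rank 0. Corank 2; j^3 = t*(s^2 + t^2) splits into three distinct lines over C (the quadratic factor has nonzero discriminant), so D_4.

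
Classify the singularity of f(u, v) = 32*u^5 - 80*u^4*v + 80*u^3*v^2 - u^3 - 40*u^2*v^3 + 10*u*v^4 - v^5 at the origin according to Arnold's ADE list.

E_8

The Hessian of f at 0 has rank 0. Corank 2; j^3 = -u^3 is a perfect cube, so E-series; the 5-jet and mu = 8 give E_8.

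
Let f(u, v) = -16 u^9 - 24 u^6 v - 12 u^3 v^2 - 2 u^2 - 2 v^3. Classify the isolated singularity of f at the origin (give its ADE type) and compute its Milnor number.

The Hessian of f at 0 has rank 1. Corank 1: A-series; mu = 2 gives A_2.

Type A_2, Milnor number mu = 2.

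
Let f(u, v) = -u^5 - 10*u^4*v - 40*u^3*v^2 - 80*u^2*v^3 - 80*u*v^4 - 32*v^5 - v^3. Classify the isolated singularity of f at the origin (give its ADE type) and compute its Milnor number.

Type E_{8}, Milnor number mu = 8.

The Hessian of f at 0 is [[0, 0], [0, 0]] with rank 0, so corank 2. A Groebner basis of the Jacobian ideal J(f) in C{u,v} is {u^4 + 8*u^3*v, v^2}; counting standard monomials gives mu = 8. Corank 2; j^3 = -v^3 is a perfect cube, so E-series; the 5-jet and mu = 8 give E_8.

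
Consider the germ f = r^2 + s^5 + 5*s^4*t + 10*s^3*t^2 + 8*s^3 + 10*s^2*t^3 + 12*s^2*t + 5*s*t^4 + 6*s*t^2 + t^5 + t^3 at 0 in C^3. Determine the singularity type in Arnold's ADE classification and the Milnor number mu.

The Hessian of f at 0 has rank 1. Corank 2; j^3 = (2*s + t)^3 is a perfect cube, so E-series; the 5-jet and mu = 8 give E_8.

Type E_8, Milnor number mu = 8.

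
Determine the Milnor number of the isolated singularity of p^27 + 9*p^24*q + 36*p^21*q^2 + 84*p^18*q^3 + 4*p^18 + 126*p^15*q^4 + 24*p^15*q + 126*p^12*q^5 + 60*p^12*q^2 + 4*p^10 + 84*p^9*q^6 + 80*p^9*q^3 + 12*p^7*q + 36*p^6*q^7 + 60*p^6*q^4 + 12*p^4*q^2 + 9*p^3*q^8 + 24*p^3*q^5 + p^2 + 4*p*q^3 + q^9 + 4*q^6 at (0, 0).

8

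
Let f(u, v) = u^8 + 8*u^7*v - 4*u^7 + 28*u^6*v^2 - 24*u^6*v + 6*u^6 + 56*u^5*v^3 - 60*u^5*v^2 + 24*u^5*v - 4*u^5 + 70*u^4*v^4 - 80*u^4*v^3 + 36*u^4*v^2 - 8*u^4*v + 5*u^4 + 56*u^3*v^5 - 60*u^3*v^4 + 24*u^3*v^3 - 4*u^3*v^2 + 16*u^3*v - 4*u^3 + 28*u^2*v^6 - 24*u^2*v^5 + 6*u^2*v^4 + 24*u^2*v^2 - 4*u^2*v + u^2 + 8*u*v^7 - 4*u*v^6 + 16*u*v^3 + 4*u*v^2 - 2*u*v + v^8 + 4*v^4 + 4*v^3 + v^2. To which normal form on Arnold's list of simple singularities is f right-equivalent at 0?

The Hessian of f at 0 is [[2, -2], [-2, 2]] with rank 1, so corank 1. A Groebner basis of the Jacobian ideal J(f) in C{u,v} is {u^2 - u/8 + v/8, u*v - u/8 + v/8, -u/8 + v^2 + v/8}; counting standard monomials gives mu = 3. Corank 1: A-series; mu = 3 gives A_3.

A_3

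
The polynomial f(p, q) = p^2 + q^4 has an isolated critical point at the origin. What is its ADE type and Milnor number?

Type A3, Milnor number mu = 3.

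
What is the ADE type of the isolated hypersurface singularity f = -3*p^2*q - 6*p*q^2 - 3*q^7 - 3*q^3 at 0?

D_{8}

The Hessian of f at 0 has rank 0. Corank 2; j^3 = -3*q*(p + q)^2 has shape L^2 M (L != M), so D-series; mu = 8 gives D_8.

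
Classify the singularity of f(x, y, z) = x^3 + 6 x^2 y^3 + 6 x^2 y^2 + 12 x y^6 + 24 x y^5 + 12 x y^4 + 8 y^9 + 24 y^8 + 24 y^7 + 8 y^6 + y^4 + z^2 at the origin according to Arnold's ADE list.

The Hessian of f at 0 is [[0, 0, 0], [0, 0, 0], [0, 0, 2]] with rank 1, so corank 2. A Groebner basis of the Jacobian ideal J(f) in C{x,y,z} is {x^3, x^2*y, x^2/4 + x*y^2, y^3, z}; counting standard monomials gives mu = 6. Corank 2; j^3 = x^3 is a perfect cube, so E-series; the 4-jet and mu = 6 give E_6.

E_6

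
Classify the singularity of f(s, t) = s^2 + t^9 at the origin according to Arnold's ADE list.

The Hessian of f at 0 has rank 1. Corank 1: A-series; mu = 8 gives A_8.

A8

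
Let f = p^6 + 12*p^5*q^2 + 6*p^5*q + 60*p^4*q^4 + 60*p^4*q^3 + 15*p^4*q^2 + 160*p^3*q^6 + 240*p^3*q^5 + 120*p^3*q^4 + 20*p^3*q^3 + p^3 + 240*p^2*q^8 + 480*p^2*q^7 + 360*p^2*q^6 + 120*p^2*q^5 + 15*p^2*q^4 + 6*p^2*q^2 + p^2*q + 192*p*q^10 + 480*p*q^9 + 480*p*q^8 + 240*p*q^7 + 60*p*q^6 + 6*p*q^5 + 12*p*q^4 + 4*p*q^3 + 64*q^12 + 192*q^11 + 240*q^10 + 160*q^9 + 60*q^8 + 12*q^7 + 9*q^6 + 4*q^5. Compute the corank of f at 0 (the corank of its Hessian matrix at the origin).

Hessian at 0 has rank 0.

2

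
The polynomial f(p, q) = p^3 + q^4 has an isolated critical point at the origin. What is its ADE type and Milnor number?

The Hessian of f at 0 has rank 0. Corank 2; j^3 = p^3 is a perfect cube, so E-series; the 4-jet and mu = 6 give E_6.

Type E_{6}, Milnor number mu = 6.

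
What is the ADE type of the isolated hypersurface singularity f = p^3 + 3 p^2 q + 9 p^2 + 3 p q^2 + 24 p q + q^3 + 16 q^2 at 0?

The Hessian of f at 0 has rank 1. Corank 1: A-series; mu = 2 gives A_2.

A_2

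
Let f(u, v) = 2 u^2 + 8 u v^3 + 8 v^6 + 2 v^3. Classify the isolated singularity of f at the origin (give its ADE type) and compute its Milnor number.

Type A_{2}, Milnor number mu = 2.

The Hessian of f at 0 has rank 1. Corank 1: A-series; mu = 2 gives A_2.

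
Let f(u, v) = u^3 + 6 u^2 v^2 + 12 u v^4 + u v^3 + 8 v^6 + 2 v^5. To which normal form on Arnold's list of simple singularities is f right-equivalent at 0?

E_7

The Hessian of f at 0 is [[0, 0], [0, 0]] with rank 0, so corank 2. A Groebner basis of the Jacobian ideal J(f) in C{u,v} is {-u^2/4 + v^4 - v^3/12, u^3, u^2*v + u^2/12 + v^3/36, u^2/2 + u*v^2 + v^3/6}; counting standard monomials gives mu = 7. Corank 2; j^3 = u^3 is a perfect cube, so E-series; the 4-jet and mu = 7 give E_7.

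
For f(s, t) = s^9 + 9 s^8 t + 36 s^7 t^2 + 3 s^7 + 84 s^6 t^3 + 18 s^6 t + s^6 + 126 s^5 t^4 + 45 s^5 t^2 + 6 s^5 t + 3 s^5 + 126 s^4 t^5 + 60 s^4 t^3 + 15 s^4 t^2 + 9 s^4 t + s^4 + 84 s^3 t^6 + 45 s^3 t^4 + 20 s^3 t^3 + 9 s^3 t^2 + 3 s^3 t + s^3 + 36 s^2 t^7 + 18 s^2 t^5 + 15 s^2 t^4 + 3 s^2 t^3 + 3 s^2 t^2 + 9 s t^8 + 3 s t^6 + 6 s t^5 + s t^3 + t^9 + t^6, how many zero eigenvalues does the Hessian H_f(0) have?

2

The Hessian at 0 is [[0, 0], [0, 0]] of rank 0; hence corank 2.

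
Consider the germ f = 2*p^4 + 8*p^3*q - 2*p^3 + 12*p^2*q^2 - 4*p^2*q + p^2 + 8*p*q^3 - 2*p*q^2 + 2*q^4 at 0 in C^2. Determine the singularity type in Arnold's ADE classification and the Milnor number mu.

Type A_3, Milnor number mu = 3.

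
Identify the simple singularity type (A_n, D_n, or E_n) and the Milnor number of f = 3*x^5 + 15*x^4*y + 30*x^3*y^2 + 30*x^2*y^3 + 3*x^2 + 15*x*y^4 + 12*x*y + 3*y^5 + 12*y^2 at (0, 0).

Type A4, Milnor number mu = 4.

The Hessian of f at 0 has rank 1. Corank 1: A-series; mu = 4 gives A_4.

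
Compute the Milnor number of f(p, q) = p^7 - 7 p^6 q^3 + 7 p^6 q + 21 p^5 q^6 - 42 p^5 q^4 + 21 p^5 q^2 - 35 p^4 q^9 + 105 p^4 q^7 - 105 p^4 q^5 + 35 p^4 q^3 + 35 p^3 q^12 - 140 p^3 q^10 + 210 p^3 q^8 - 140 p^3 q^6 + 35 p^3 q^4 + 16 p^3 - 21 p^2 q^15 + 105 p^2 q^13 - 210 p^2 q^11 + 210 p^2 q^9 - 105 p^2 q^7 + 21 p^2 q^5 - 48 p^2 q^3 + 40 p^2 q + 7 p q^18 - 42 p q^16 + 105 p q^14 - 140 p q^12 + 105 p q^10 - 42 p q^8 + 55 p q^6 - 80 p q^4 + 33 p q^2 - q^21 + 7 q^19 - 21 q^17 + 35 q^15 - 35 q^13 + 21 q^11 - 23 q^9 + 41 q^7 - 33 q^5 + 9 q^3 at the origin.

8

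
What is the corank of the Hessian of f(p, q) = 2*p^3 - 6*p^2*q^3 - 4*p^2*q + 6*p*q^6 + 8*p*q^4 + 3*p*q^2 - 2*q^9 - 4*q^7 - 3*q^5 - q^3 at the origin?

2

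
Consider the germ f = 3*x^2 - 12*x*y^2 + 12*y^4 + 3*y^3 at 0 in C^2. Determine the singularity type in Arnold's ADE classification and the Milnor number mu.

Type A2, Milnor number mu = 2.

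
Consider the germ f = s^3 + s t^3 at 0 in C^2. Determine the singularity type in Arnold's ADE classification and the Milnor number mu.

The Hessian of f at 0 has rank 0. Corank 2; j^3 = s^3 is a perfect cube, so E-series; the 4-jet and mu = 7 give E_7.

Type E_7, Milnor number mu = 7.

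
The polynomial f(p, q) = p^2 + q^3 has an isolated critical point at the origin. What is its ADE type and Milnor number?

The Hessian of f at 0 has rank 1. Corank 1: A-series; mu = 2 gives A_2.

Type A_{2}, Milnor number mu = 2.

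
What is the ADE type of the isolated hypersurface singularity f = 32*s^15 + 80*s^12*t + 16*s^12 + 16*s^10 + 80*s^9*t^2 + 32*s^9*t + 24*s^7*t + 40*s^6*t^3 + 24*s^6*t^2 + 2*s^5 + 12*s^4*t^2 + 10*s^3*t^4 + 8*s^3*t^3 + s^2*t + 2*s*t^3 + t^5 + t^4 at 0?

The Hessian of f at 0 has rank 0. Corank 2; j^3 = s^2*t has shape L^2 M (L != M), so D-series; mu = 5 gives D_5.

D5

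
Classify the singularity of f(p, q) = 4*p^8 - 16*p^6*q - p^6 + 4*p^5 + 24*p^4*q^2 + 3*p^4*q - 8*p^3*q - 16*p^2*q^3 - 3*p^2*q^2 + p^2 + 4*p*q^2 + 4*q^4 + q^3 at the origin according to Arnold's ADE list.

The Hessian of f at 0 is [[2, 0], [0, 0]] with rank 1, so corank 1. A Groebner basis of the Jacobian ideal J(f) in C{p,q} is {q^2, p}; counting standard monomials gives mu = 2. Corank 1: A-series; mu = 2 gives A_2.

A_{2}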